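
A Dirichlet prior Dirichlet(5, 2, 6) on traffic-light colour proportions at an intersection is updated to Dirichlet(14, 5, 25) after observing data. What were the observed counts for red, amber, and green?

For a Dirichlet(α) prior with multinomial counts c, the posterior is Dirichlet(α + c) componentwise.
Counts are posterior − prior componentwise: 14−5=9, 5−2=3, 25−6=19.

counts (9, 3, 19)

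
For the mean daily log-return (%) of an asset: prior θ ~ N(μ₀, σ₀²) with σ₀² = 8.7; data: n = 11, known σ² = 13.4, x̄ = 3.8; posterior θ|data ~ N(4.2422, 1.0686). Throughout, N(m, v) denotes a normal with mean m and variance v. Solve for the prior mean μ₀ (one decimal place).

μ₀ = 7.4

The posterior mean is a precision-weighted average: μ_n = (τ₀μ₀ + τ_data·x̄)/(τ₀+τ_data), with τ₀=1/σ₀² and τ_data=n/σ².
Here τ₀ = 1/8.7 = 0.114943 and τ_data = 11/13.4 = 0.820896, so τ_n = 0.935839.
Rearranging for μ₀: μ₀ = (μ_n·τ_n − τ_data·x̄)/τ₀ = (4.2422·0.935839 − 0.820896·3.8) / 0.114943 = 0.850611/0.114943 ≈ 7.4.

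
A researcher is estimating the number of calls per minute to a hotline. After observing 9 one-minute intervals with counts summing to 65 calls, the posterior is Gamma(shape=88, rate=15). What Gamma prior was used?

Gamma–Poisson conjugacy: posterior shape = α + Σxᵢ, posterior rate = β + n.
So α = 88 − 65 = 23 and β = 15 − 9 = 6.

Gamma(shape=23, rate=6)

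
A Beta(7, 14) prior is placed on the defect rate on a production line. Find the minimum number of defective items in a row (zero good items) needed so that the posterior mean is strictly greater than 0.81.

k = 53

After k defective items and 0 good items the posterior is Beta(7+k, 14), with mean (7+k)/(7+14+k).
Set (7+k)/(21+k) > 0.81 and solve: k > (0.81·21 − 7)/(1 − 0.81) = 52.684.
The smallest integer exceeding 52.684 is 53.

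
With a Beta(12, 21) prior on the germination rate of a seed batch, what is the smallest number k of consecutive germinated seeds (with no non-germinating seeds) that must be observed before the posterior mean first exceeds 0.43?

k = 4

After k germinated seeds and 0 non-germinating seeds the posterior is Beta(12+k, 21), with mean (12+k)/(12+21+k).
Set (12+k)/(33+k) > 0.43 and solve: k > (0.43·33 − 12)/(1 − 0.43) = 3.842.
The smallest integer exceeding 3.842 is 4.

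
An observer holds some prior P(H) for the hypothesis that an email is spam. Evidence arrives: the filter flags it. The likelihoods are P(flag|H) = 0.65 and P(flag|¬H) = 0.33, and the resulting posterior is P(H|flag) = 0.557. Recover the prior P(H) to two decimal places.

In odds form, posterior odds = prior odds × likelihood ratio, so prior odds = posterior odds ÷ LR.
Posterior odds = 0.557/(1−0.557) = 1.2573. LR = 0.65/0.33 = 1.9697.
Prior odds = 1.2573/1.9697 = 0.6383, so P(H) = 0.6383/(1+0.6383) ≈ 0.39.

P(H) = 0.39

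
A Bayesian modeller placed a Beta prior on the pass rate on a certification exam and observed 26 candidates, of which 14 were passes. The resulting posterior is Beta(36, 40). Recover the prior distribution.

Beta(22, 28)

A Beta(α, β) prior with s successes and f failures in binomial data gives a Beta(α+s, β+f) posterior.
So α = 36 − 14 = 22 and β = 40 − 12 = 28.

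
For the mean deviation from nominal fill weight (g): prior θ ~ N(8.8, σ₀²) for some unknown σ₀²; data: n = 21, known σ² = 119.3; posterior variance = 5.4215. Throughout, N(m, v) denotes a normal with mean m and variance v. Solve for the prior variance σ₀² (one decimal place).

σ₀² = 118.7

For the Normal–Normal model with known σ², precisions add: τ_n = τ₀ + n/σ².
So 1/σ₀² = 1/5.4215 − 21/119.3 = 0.184451 − 0.176027 = 0.008424.
Hence σ₀² = 1/0.008424 ≈ 118.7.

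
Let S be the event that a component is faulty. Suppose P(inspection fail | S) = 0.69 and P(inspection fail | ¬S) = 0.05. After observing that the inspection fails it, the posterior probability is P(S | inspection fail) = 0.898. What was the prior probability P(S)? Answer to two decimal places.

P(S) = 0.39

In odds form, posterior odds = prior odds × likelihood ratio, so prior odds = posterior odds ÷ LR.
Posterior odds = 0.898/(1−0.898) = 8.8039. LR = 0.69/0.05 = 13.8000.
Prior odds = 8.8039/13.8000 = 0.6380, so P(S) = 0.6380/(1+0.6380) ≈ 0.39.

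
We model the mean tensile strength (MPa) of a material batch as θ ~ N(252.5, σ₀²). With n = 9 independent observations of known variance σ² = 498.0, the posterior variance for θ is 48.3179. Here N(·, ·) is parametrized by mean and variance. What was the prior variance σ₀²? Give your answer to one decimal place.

σ₀² = 381.1

Posterior precision equals prior precision plus data precision: 1/σ_n² = 1/σ₀² + n/σ².
So 1/σ₀² = 1/48.3179 − 9/498.0 = 0.020696 − 0.018072 = 0.002624.
Hence σ₀² = 1/0.002624 ≈ 381.1.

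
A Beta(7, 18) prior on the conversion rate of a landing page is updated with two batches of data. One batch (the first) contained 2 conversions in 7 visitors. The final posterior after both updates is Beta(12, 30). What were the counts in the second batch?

Sequential conjugate updates are equivalent to a single update on the pooled data, so total successes = posterior α − prior α and total failures = posterior β − prior β.
Total across both batches: 12−7=5 conversions, 30−18=12 bounces.
Subtract the first batch: 5−2=3 conversions and 12−5=7 bounces.

3 conversions and 7 bounces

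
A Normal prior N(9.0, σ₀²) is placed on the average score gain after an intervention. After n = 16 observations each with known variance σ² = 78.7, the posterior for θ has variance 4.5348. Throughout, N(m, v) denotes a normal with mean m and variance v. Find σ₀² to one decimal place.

Posterior precision equals prior precision plus data precision: 1/σ_n² = 1/σ₀² + n/σ².
So 1/σ₀² = 1/4.5348 − 16/78.7 = 0.220517 − 0.203304 = 0.017213.
Hence σ₀² = 1/0.017213 ≈ 58.1.

σ₀² = 58.1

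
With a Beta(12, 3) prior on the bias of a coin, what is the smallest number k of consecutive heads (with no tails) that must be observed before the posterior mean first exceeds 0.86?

k = 7

After k heads and 0 tails the posterior is Beta(12+k, 3), with mean (12+k)/(12+3+k).
Set (12+k)/(15+k) > 0.86 and solve: k > (0.86·15 − 12)/(1 − 0.86) = 6.429.
The smallest integer exceeding 6.429 is 7.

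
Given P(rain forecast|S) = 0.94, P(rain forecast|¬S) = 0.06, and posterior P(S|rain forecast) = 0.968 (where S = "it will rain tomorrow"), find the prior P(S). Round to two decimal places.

Bayes' rule in odds form gives O(S|E) = O(S)·[P(E|S)/P(E|¬S)], hence O(S) = O(S|E)/LR.
Posterior odds = 0.968/(1−0.968) = 30.2500. LR = 0.94/0.06 = 15.6667.
Prior odds = 30.2500/15.6667 = 1.9308, so P(S) = 1.9308/(1+1.9308) ≈ 0.66.

P(S) = 0.66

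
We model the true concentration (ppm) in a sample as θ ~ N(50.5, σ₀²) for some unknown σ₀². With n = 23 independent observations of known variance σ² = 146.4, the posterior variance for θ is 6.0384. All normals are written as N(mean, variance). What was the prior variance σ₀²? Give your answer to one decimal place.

σ₀² = 117.6

Posterior precision equals prior precision plus data precision: 1/σ_n² = 1/σ₀² + n/σ².
So 1/σ₀² = 1/6.0384 − 23/146.4 = 0.165607 − 0.157104 = 0.008503.
Hence σ₀² = 1/0.008503 ≈ 117.6.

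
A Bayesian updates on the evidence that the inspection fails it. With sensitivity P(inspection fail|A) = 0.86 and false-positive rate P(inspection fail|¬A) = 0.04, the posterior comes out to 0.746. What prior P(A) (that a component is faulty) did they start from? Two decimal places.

P(A) = 0.12

Bayes' rule in odds form gives O(A|E) = O(A)·[P(E|A)/P(E|¬A)], hence O(A) = O(A|E)/LR.
Posterior odds = 0.746/(1−0.746) = 2.9370. LR = 0.86/0.04 = 21.5000.
Prior odds = 2.9370/21.5000 = 0.1366, so P(A) = 0.1366/(1+0.1366) ≈ 0.12.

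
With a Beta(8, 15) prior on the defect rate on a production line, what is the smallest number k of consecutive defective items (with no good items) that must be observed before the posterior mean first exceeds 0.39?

k = 2

After k defective items and 0 good items the posterior is Beta(8+k, 15), with mean (8+k)/(8+15+k).
Set (8+k)/(23+k) > 0.39 and solve: k > (0.39·23 − 8)/(1 − 0.39) = 1.590.
The smallest integer exceeding 1.590 is 2, and checking k=2: (10)/(25) = 0.4000 > 0.39.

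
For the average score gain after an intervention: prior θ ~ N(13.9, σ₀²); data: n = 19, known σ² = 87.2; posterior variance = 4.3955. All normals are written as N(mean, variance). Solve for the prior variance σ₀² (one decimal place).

For the Normal–Normal model with known σ², precisions add: τ_n = τ₀ + n/σ².
So 1/σ₀² = 1/4.3955 − 19/87.2 = 0.227505 − 0.217890 = 0.009615.
Hence σ₀² = 1/0.009615 ≈ 104.0.

σ₀² = 104.0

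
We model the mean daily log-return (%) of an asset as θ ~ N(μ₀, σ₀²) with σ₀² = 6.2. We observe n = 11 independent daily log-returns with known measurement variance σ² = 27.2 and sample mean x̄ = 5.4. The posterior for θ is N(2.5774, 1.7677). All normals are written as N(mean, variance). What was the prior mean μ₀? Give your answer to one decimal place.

μ₀ = -4.5

With known observation variance, the Normal–Normal posterior has precision τ_n = τ₀ + n/σ² and mean μ_n = (τ₀μ₀ + (n/σ²)x̄)/τ_n.
Here τ₀ = 1/6.2 = 0.161290 and τ_data = 11/27.2 = 0.404412, so τ_n = 0.565702.
Rearranging for μ₀: μ₀ = (μ_n·τ_n − τ_data·x̄)/τ₀ = (2.5774·0.565702 − 0.404412·5.4) / 0.161290 = -0.725784/0.161290 ≈ -4.5.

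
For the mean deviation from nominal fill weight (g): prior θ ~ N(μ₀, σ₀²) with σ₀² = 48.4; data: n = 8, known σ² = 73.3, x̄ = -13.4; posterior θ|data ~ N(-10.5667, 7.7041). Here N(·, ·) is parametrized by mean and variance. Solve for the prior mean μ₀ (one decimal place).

The posterior mean is a precision-weighted average: μ_n = (τ₀μ₀ + τ_data·x̄)/(τ₀+τ_data), with τ₀=1/σ₀² and τ_data=n/σ².
Here τ₀ = 1/48.4 = 0.020661 and τ_data = 8/73.3 = 0.109141, so τ_n = 0.129802.
Rearranging for μ₀: μ₀ = (μ_n·τ_n − τ_data·x̄)/τ₀ = (-10.5667·0.129802 − 0.109141·-13.4) / 0.020661 = 0.090911/0.020661 ≈ 4.4.

μ₀ = 4.4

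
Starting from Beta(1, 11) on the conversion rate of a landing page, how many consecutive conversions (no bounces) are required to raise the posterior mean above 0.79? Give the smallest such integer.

After k conversions and 0 bounces the posterior is Beta(1+k, 11), with mean (1+k)/(1+11+k).
Set (1+k)/(12+k) > 0.79 and solve: k > (0.79·12 − 1)/(1 − 0.79) = 40.381.
The smallest integer exceeding 40.381 is 41, and checking k=41: (42)/(53) = 0.7925 > 0.79.

k = 41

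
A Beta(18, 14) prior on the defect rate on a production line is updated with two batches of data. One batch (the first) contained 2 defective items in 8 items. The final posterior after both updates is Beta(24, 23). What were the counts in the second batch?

Sequential conjugate updates are equivalent to a single update on the pooled data, so total successes = posterior α − prior α and total failures = posterior β − prior β.
Total across both batches: 24−18=6 defective items, 23−14=9 good items.
Subtract the first batch: 6−2=4 defective items and 9−6=3 good items.

4 defective items and 3 good items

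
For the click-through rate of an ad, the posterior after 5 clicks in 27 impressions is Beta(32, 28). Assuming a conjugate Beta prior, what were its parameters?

Beta is conjugate to the binomial likelihood: posterior = Beta(α+s, β+f).
So α = 32 − 5 = 27 and β = 28 − 22 = 6.

Beta(27, 6)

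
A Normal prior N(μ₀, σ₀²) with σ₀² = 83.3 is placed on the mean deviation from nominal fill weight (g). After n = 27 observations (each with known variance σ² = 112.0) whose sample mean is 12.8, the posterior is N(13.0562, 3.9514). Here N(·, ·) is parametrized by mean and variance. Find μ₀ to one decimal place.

μ₀ = 18.2

The posterior mean is a precision-weighted average: μ_n = (τ₀μ₀ + τ_data·x̄)/(τ₀+τ_data), with τ₀=1/σ₀² and τ_data=n/σ².
Here τ₀ = 1/83.3 = 0.012005 and τ_data = 27/112.0 = 0.241071, so τ_n = 0.253076.
Rearranging for μ₀: μ₀ = (μ_n·τ_n − τ_data·x̄)/τ₀ = (13.0562·0.253076 − 0.241071·12.8) / 0.012005 = 0.218502/0.012005 ≈ 18.2.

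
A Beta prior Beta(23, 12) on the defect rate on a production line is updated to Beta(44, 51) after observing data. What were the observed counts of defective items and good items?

Under Beta–binomial conjugacy the posterior parameters are (a+s, b+f).
Match parameters: s=44−23=21, f=51−12=39.

21 defective items and 39 good items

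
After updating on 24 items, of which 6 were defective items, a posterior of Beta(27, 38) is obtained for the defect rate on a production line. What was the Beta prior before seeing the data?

Beta is conjugate to the binomial likelihood: posterior = Beta(α+s, β+f).
Subtract the data counts: 27−6=21, 38−18=20.

Beta(21, 20)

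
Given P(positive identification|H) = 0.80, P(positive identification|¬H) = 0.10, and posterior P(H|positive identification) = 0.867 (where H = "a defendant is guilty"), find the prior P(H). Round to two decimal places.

Bayes' rule in odds form gives O(H|E) = O(H)·[P(E|H)/P(E|¬H)], hence O(H) = O(H|E)/LR.
Posterior odds = 0.867/(1−0.867) = 6.5188. LR = 0.80/0.10 = 8.0000.
Prior odds = 6.5188/8.0000 = 0.8148, so P(H) = 0.8148/(1+0.8148) ≈ 0.45.

P(H) = 0.45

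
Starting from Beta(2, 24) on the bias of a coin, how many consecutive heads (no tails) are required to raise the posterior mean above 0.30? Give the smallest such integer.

After k heads and 0 tails the posterior is Beta(2+k, 24), with mean (2+k)/(2+24+k).
Set (2+k)/(26+k) > 0.30 and solve: k > (0.30·26 − 2)/(1 − 0.30) = 8.286.
The smallest integer exceeding 8.286 is 9.

k = 9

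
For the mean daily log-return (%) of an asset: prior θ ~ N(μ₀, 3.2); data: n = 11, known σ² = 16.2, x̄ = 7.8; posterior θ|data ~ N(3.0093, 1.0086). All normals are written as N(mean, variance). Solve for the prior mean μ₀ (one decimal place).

μ₀ = -7.4

The posterior mean is a precision-weighted average: μ_n = (τ₀μ₀ + τ_data·x̄)/(τ₀+τ_data), with τ₀=1/σ₀² and τ_data=n/σ².
Here τ₀ = 1/3.2 = 0.312500 and τ_data = 11/16.2 = 0.679012, so τ_n = 0.991512.
Rearranging for μ₀: μ₀ = (μ_n·τ_n − τ_data·x̄)/τ₀ = (3.0093·0.991512 − 0.679012·7.8) / 0.312500 = -2.312537/0.312500 ≈ -7.4.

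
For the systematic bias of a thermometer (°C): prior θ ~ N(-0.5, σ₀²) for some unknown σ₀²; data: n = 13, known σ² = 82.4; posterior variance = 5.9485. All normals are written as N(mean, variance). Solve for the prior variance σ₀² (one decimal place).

For the Normal–Normal model with known σ², precisions add: τ_n = τ₀ + n/σ².
So 1/σ₀² = 1/5.9485 − 13/82.4 = 0.168110 − 0.157767 = 0.010343.
Hence σ₀² = 1/0.010343 ≈ 96.7.

σ₀² = 96.7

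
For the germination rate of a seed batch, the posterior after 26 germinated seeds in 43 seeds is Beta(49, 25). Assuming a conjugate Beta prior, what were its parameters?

Beta is conjugate to the binomial likelihood: posterior = Beta(α+s, β+f).
Subtract the data counts: 49−26=23, 25−17=8.

Beta(23, 8)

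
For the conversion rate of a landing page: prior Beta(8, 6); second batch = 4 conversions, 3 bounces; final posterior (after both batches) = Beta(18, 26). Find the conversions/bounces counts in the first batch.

6 conversions and 17 bounces

Sequential conjugate updates are equivalent to a single update on the pooled data, so total successes = posterior α − prior α and total failures = posterior β − prior β.
Total across both batches: 18−8=10 conversions, 26−6=20 bounces.
Subtract the second batch: 10−4=6 conversions and 20−3=17 bounces.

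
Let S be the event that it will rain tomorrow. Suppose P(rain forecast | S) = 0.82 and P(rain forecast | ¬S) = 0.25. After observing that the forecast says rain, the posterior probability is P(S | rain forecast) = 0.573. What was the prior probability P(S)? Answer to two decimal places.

Bayes' rule in odds form gives O(S|E) = O(S)·[P(E|S)/P(E|¬S)], hence O(S) = O(S|E)/LR.
Posterior odds = 0.573/(1−0.573) = 1.3419. LR = 0.82/0.25 = 3.2800.
Prior odds = 1.3419/3.2800 = 0.4091, so P(S) = 0.4091/(1+0.4091) ≈ 0.29.

P(S) = 0.29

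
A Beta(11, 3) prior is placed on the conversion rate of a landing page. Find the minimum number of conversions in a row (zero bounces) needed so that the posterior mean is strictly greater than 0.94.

After k conversions and 0 bounces the posterior is Beta(11+k, 3), with mean (11+k)/(11+3+k).
Set (11+k)/(14+k) > 0.94 and solve: k > (0.94·14 − 11)/(1 − 0.94) = 36.000.
The smallest integer exceeding 36.000 is 37.

k = 37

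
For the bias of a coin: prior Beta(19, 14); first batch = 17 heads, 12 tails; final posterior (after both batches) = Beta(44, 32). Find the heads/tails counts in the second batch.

8 heads and 6 tails

Sequential conjugate updates are equivalent to a single update on the pooled data, so total successes = posterior α − prior α and total failures = posterior β − prior β.
Total across both batches: 44−19=25 heads, 32−14=18 tails.
Subtract the first batch: 25−17=8 heads and 18−12=6 tails.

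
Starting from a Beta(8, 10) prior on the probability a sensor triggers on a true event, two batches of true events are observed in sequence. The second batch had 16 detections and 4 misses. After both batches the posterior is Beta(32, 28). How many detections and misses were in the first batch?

8 detections and 14 misses

Sequential conjugate updates are equivalent to a single update on the pooled data, so total successes = posterior α − prior α and total failures = posterior β − prior β.
Total across both batches: 32−8=24 detections, 28−10=18 misses.
Subtract the second batch: 24−16=8 detections and 18−4=14 misses.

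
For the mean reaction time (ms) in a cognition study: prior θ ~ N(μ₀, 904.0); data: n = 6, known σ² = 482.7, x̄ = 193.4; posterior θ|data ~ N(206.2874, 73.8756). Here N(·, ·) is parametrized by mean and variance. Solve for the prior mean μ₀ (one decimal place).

The posterior mean is a precision-weighted average: μ_n = (τ₀μ₀ + τ_data·x̄)/(τ₀+τ_data), with τ₀=1/σ₀² and τ_data=n/σ².
Here τ₀ = 1/904.0 = 0.001106 and τ_data = 6/482.7 = 0.012430, so τ_n = 0.013536.
Rearranging for μ₀: μ₀ = (μ_n·τ_n − τ_data·x̄)/τ₀ = (206.2874·0.013536 − 0.012430·193.4) / 0.001106 = 0.388344/0.001106 ≈ 351.1.

μ₀ = 351.1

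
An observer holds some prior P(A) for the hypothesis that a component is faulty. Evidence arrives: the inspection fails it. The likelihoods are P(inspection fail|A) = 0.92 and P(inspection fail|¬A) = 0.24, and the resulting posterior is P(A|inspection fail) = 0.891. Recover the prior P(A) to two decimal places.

Bayes' rule in odds form gives O(A|E) = O(A)·[P(E|A)/P(E|¬A)], hence O(A) = O(A|E)/LR.
Posterior odds = 0.891/(1−0.891) = 8.1743. LR = 0.92/0.24 = 3.8333.
Prior odds = 8.1743/3.8333 = 2.1324, so P(A) = 2.1324/(1+2.1324) ≈ 0.68.

P(A) = 0.68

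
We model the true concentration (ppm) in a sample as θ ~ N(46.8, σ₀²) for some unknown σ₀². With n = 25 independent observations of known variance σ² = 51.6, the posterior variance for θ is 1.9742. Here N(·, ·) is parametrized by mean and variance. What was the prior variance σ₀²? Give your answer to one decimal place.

Posterior precision equals prior precision plus data precision: 1/σ_n² = 1/σ₀² + n/σ².
So 1/σ₀² = 1/1.9742 − 25/51.6 = 0.506534 − 0.484496 = 0.022038.
Hence σ₀² = 1/0.022038 ≈ 45.4.

σ₀² = 45.4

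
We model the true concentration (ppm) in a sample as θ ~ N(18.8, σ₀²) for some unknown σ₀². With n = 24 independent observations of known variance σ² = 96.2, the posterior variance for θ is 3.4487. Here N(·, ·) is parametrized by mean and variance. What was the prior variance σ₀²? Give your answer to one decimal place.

σ₀² = 24.7

Posterior precision equals prior precision plus data precision: 1/σ_n² = 1/σ₀² + n/σ².
So 1/σ₀² = 1/3.4487 − 24/96.2 = 0.289964 − 0.249480 = 0.040484.
Hence σ₀² = 1/0.040484 ≈ 24.7.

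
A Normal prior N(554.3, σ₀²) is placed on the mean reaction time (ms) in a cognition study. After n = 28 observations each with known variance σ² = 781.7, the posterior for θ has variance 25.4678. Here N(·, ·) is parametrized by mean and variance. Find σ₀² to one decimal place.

σ₀² = 290.2

For the Normal–Normal model with known σ², precisions add: τ_n = τ₀ + n/σ².
So 1/σ₀² = 1/25.4678 − 28/781.7 = 0.039265 − 0.035819 = 0.003446.
Hence σ₀² = 1/0.003446 ≈ 290.2.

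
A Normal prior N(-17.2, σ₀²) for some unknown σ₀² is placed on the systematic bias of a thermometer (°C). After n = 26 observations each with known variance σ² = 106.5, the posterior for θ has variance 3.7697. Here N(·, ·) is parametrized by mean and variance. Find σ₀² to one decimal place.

For the Normal–Normal model with known σ², precisions add: τ_n = τ₀ + n/σ².
So 1/σ₀² = 1/3.7697 − 26/106.5 = 0.265273 − 0.244131 = 0.021142.
Hence σ₀² = 1/0.021142 ≈ 47.3.

σ₀² = 47.3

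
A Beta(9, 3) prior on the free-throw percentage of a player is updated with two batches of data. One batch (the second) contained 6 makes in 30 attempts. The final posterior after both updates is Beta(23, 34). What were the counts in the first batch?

8 makes and 7 misses

Sequential conjugate updates are equivalent to a single update on the pooled data, so total successes = posterior α − prior α and total failures = posterior β − prior β.
Total across both batches: 23−9=14 makes, 34−3=31 misses.
Subtract the second batch: 14−6=8 makes and 31−24=7 misses.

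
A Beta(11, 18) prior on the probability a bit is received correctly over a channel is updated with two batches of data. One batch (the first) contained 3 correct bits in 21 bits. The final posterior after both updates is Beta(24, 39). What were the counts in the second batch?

Sequential conjugate updates are equivalent to a single update on the pooled data, so total successes = posterior α − prior α and total failures = posterior β − prior β.
Total across both batches: 24−11=13 correct bits, 39−18=21 errors.
Subtract the first batch: 13−3=10 correct bits and 21−18=3 errors.

10 correct bits and 3 errors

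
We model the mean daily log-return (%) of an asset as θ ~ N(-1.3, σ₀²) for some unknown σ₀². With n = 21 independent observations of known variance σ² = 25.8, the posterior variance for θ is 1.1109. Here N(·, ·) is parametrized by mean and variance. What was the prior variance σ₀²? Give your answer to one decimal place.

Posterior precision equals prior precision plus data precision: 1/σ_n² = 1/σ₀² + n/σ².
So 1/σ₀² = 1/1.1109 − 21/25.8 = 0.900171 − 0.813953 = 0.086218.
Hence σ₀² = 1/0.086218 ≈ 11.6.

σ₀² = 11.6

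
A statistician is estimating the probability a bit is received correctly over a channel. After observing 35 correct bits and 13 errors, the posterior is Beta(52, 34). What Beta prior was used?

Under Beta–binomial conjugacy the posterior parameters are (α+s, β+f).
So α = 52 − 35 = 17 and β = 34 − 13 = 21.

Beta(17, 21)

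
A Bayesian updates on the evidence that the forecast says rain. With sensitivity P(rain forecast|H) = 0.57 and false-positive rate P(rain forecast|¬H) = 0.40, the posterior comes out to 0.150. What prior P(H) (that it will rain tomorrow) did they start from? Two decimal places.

In odds form, posterior odds = prior odds × likelihood ratio, so prior odds = posterior odds ÷ LR.
Posterior odds = 0.150/(1−0.150) = 0.1765. LR = 0.57/0.40 = 1.4250.
Prior odds = 0.1765/1.4250 = 0.1239, so P(H) = 0.1239/(1+0.1239) ≈ 0.11.

P(H) = 0.11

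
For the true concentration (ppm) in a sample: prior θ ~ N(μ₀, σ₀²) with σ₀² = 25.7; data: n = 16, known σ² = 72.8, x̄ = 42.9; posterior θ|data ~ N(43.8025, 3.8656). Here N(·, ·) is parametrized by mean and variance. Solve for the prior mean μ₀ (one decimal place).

The posterior mean is a precision-weighted average: μ_n = (τ₀μ₀ + τ_data·x̄)/(τ₀+τ_data), with τ₀=1/σ₀² and τ_data=n/σ².
Here τ₀ = 1/25.7 = 0.038911 and τ_data = 16/72.8 = 0.219780, so τ_n = 0.258691.
Rearranging for μ₀: μ₀ = (μ_n·τ_n − τ_data·x̄)/τ₀ = (43.8025·0.258691 − 0.219780·42.9) / 0.038911 = 1.902751/0.038911 ≈ 48.9.

μ₀ = 48.9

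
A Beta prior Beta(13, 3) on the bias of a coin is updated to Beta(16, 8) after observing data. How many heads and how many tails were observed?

3 heads and 5 tails

A Beta(α, β) prior with s successes and f failures in binomial data gives a Beta(α+s, β+f) posterior.
Match parameters: s=16−13=3, f=8−3=5.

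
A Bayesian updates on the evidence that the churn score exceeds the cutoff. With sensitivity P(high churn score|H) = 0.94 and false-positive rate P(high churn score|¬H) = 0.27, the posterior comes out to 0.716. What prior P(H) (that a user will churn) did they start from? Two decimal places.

In odds form, posterior odds = prior odds × likelihood ratio, so prior odds = posterior odds ÷ LR.
Posterior odds = 0.716/(1−0.716) = 2.5211. LR = 0.94/0.27 = 3.4815.
Prior odds = 2.5211/3.4815 = 0.7241, so P(H) = 0.7241/(1+0.7241) ≈ 0.42.

P(H) = 0.42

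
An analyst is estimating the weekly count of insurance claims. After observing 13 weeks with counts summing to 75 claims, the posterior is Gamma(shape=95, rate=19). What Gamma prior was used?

Gamma–Poisson conjugacy: posterior shape = α + Σxᵢ, posterior rate = β + n.
So α = 95 − 75 = 20 and β = 19 − 13 = 6.

Gamma(shape=20, rate=6)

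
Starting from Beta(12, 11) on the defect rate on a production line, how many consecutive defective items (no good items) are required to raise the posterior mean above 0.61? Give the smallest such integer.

After k defective items and 0 good items the posterior is Beta(12+k, 11), with mean (12+k)/(12+11+k).
Set (12+k)/(23+k) > 0.61 and solve: k > (0.61·23 − 12)/(1 − 0.61) = 5.205.
The smallest integer exceeding 5.205 is 6, and checking k=6: (18)/(29) = 0.6207 > 0.61.

k = 6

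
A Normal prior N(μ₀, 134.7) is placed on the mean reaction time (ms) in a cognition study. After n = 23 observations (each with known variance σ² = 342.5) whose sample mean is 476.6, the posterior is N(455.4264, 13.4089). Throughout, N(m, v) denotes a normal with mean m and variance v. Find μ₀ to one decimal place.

μ₀ = 263.9

The posterior mean is a precision-weighted average: μ_n = (τ₀μ₀ + τ_data·x̄)/(τ₀+τ_data), with τ₀=1/σ₀² and τ_data=n/σ².
Here τ₀ = 1/134.7 = 0.007424 and τ_data = 23/342.5 = 0.067153, so τ_n = 0.074577.
Rearranging for μ₀: μ₀ = (μ_n·τ_n − τ_data·x̄)/τ₀ = (455.4264·0.074577 − 0.067153·476.6) / 0.007424 = 1.959215/0.007424 ≈ 263.9.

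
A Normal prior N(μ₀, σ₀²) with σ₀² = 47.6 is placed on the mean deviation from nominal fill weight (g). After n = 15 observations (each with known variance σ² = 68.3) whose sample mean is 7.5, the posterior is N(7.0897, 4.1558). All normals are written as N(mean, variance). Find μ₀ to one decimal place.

The posterior mean is a precision-weighted average: μ_n = (τ₀μ₀ + τ_data·x̄)/(τ₀+τ_data), with τ₀=1/σ₀² and τ_data=n/σ².
Here τ₀ = 1/47.6 = 0.021008 and τ_data = 15/68.3 = 0.219619, so τ_n = 0.240627.
Rearranging for μ₀: μ₀ = (μ_n·τ_n − τ_data·x̄)/τ₀ = (7.0897·0.240627 − 0.219619·7.5) / 0.021008 = 0.058831/0.021008 ≈ 2.8.

μ₀ = 2.8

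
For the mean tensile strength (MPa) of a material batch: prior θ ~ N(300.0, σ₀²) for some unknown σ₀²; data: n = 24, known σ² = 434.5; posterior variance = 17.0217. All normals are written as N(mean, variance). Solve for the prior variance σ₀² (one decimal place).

σ₀² = 284.7

For the Normal–Normal model with known σ², precisions add: τ_n = τ₀ + n/σ².
So 1/σ₀² = 1/17.0217 − 24/434.5 = 0.058749 − 0.055236 = 0.003513.
Hence σ₀² = 1/0.003513 ≈ 284.7.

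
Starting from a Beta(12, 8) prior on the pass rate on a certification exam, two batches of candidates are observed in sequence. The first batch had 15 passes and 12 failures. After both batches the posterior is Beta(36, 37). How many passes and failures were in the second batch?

Because Beta–binomial updating is additive in the counts, the combined data contributed (α_post−α_prior, β_post−β_prior) successes and failures.
Total across both batches: 36−12=24 passes, 37−8=29 failures.
Subtract the first batch: 24−15=9 passes and 29−12=17 failures.

9 passes and 17 failures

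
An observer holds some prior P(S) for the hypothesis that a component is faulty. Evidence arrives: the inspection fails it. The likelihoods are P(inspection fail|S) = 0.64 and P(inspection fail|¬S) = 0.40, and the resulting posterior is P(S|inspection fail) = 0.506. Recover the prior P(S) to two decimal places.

P(S) = 0.39

Bayes' rule in odds form gives O(S|E) = O(S)·[P(E|S)/P(E|¬S)], hence O(S) = O(S|E)/LR.
Posterior odds = 0.506/(1−0.506) = 1.0243. LR = 0.64/0.40 = 1.6000.
Prior odds = 1.0243/1.6000 = 0.6402, so P(S) = 0.6402/(1+0.6402) ≈ 0.39.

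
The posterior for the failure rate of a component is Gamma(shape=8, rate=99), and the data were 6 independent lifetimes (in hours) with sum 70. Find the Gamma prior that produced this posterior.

Gamma–exponential conjugacy: posterior shape = α + n, posterior rate = β + Σtᵢ.
So α = 8 − 6 = 2 and β = 99 − 70 = 29.

Gamma(shape=2, rate=29)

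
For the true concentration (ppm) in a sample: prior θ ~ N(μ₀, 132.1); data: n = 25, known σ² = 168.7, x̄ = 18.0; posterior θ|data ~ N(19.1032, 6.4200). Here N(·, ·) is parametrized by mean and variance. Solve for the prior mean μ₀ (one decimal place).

With known observation variance, the Normal–Normal posterior has precision τ_n = τ₀ + n/σ² and mean μ_n = (τ₀μ₀ + (n/σ²)x̄)/τ_n.
Here τ₀ = 1/132.1 = 0.007570 and τ_data = 25/168.7 = 0.148192, so τ_n = 0.155762.
Rearranging for μ₀: μ₀ = (μ_n·τ_n − τ_data·x̄)/τ₀ = (19.1032·0.155762 − 0.148192·18.0) / 0.007570 = 0.308097/0.007570 ≈ 40.7.

μ₀ = 40.7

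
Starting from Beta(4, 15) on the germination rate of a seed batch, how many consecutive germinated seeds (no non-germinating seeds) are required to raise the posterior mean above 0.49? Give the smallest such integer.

k = 11

After k germinated seeds and 0 non-germinating seeds the posterior is Beta(4+k, 15), with mean (4+k)/(4+15+k).
Set (4+k)/(19+k) > 0.49 and solve: k > (0.49·19 − 4)/(1 − 0.49) = 10.412.
The smallest integer exceeding 10.412 is 11, and checking k=11: (15)/(30) = 0.5000 > 0.49.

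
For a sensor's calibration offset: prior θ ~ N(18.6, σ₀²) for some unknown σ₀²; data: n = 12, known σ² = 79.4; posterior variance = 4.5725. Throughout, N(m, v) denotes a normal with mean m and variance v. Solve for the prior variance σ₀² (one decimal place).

σ₀² = 14.8

Posterior precision equals prior precision plus data precision: 1/σ_n² = 1/σ₀² + n/σ².
So 1/σ₀² = 1/4.5725 − 12/79.4 = 0.218699 − 0.151134 = 0.067565.
Hence σ₀² = 1/0.067565 ≈ 14.8.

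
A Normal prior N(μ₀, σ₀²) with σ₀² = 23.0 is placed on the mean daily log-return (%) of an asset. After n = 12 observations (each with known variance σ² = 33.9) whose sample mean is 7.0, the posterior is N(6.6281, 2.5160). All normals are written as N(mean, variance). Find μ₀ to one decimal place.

μ₀ = 3.6

With known observation variance, the Normal–Normal posterior has precision τ_n = τ₀ + n/σ² and mean μ_n = (τ₀μ₀ + (n/σ²)x̄)/τ_n.
Here τ₀ = 1/23.0 = 0.043478 and τ_data = 12/33.9 = 0.353982, so τ_n = 0.397460.
Rearranging for μ₀: μ₀ = (μ_n·τ_n − τ_data·x̄)/τ₀ = (6.6281·0.397460 − 0.353982·7.0) / 0.043478 = 0.156531/0.043478 ≈ 3.6.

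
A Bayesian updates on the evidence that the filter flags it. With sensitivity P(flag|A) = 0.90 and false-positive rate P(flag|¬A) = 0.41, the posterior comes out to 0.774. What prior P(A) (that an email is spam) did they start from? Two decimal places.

P(A) = 0.61

In odds form, posterior odds = prior odds × likelihood ratio, so prior odds = posterior odds ÷ LR.
Posterior odds = 0.774/(1−0.774) = 3.4248. LR = 0.90/0.41 = 2.1951.
Prior odds = 3.4248/2.1951 = 1.5602, so P(A) = 1.5602/(1+1.5602) ≈ 0.61.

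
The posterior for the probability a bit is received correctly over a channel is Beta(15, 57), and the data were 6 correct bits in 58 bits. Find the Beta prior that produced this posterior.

Beta(9, 5)

Beta is conjugate to the binomial likelihood: posterior = Beta(a+s, b+f).
Subtract the data counts: 15−6=9, 57−52=5.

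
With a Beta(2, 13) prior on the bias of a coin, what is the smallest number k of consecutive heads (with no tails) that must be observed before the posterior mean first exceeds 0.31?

After k heads and 0 tails the posterior is Beta(2+k, 13), with mean (2+k)/(2+13+k).
Set (2+k)/(15+k) > 0.31 and solve: k > (0.31·15 − 2)/(1 − 0.31) = 3.841.
The smallest integer exceeding 3.841 is 4, and checking k=4: (6)/(19) = 0.3158 > 0.31.

k = 4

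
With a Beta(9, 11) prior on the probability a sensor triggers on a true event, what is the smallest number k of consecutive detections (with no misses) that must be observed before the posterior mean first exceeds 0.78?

After k detections and 0 misses the posterior is Beta(9+k, 11), with mean (9+k)/(9+11+k).
Set (9+k)/(20+k) > 0.78 and solve: k > (0.78·20 − 9)/(1 − 0.78) = 30.000.
The smallest integer exceeding 30.000 is 31.

k = 31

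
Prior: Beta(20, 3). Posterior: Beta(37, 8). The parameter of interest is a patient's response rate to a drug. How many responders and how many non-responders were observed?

17 responders and 5 non-responders

Under Beta–binomial conjugacy the posterior parameters are (a+s, b+f).
So s = 37 − 20 = 17 and f = 8 − 3 = 5.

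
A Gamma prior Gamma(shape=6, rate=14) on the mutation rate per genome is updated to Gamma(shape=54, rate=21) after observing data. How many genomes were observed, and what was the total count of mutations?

n = 7 genomes with total 48 mutations

Gamma–Poisson conjugacy: posterior shape = α + Σxᵢ, posterior rate = β + n.
Matching: Σxᵢ = 54 − 6 = 48 and n = 21 − 14 = 7.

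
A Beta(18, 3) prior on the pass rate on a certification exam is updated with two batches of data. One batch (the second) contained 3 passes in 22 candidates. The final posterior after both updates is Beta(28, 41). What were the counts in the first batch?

7 passes and 19 failures

Because Beta–binomial updating is additive in the counts, the combined data contributed (α_post−α_prior, β_post−β_prior) successes and failures.
Total across both batches: 28−18=10 passes, 41−3=38 failures.
Subtract the second batch: 10−3=7 passes and 38−19=19 failures.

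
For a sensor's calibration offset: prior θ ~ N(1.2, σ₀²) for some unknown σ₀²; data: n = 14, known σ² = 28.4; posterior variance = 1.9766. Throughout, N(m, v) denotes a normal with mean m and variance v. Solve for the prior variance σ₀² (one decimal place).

For the Normal–Normal model with known σ², precisions add: τ_n = τ₀ + n/σ².
So 1/σ₀² = 1/1.9766 − 14/28.4 = 0.505919 − 0.492958 = 0.012961.
Hence σ₀² = 1/0.012961 ≈ 77.2.

σ₀² = 77.2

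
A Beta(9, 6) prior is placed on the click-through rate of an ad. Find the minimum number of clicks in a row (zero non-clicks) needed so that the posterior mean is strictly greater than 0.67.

k = 4

After k clicks and 0 non-clicks the posterior is Beta(9+k, 6), with mean (9+k)/(9+6+k).
Set (9+k)/(15+k) > 0.67 and solve: k > (0.67·15 − 9)/(1 − 0.67) = 3.182.
The smallest integer exceeding 3.182 is 4, and checking k=4: (13)/(19) = 0.6842 > 0.67.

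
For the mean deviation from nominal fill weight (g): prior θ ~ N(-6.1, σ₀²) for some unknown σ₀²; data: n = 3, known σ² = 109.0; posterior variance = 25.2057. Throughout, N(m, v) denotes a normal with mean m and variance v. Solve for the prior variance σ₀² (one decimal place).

σ₀² = 82.3

Posterior precision equals prior precision plus data precision: 1/σ_n² = 1/σ₀² + n/σ².
So 1/σ₀² = 1/25.2057 − 3/109.0 = 0.039674 − 0.027523 = 0.012151.
Hence σ₀² = 1/0.012151 ≈ 82.3.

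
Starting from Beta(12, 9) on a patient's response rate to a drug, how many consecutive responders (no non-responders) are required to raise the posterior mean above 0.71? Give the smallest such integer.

After k responders and 0 non-responders the posterior is Beta(12+k, 9), with mean (12+k)/(12+9+k).
Set (12+k)/(21+k) > 0.71 and solve: k > (0.71·21 − 12)/(1 − 0.71) = 10.034.
The smallest integer exceeding 10.034 is 11, and checking k=11: (23)/(32) = 0.7188 > 0.71.

k = 11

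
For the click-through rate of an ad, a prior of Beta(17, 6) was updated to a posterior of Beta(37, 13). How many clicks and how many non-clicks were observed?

Beta is conjugate to the binomial likelihood: posterior = Beta(a+s, b+f).
Match parameters: s=37−17=20, f=13−6=7.

20 clicks and 7 non-clicks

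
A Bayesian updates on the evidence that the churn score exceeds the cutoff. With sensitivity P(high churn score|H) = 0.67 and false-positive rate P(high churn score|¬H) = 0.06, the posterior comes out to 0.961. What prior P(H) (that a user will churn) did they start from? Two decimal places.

P(H) = 0.69

In odds form, posterior odds = prior odds × likelihood ratio, so prior odds = posterior odds ÷ LR.
Posterior odds = 0.961/(1−0.961) = 24.6410. LR = 0.67/0.06 = 11.1667.
Prior odds = 24.6410/11.1667 = 2.2067, so P(H) = 2.2067/(1+2.2067) ≈ 0.69.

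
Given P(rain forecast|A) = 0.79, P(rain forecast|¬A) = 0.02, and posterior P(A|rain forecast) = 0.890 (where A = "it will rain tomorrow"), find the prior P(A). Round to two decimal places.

Bayes' rule in odds form gives O(A|E) = O(A)·[P(E|A)/P(E|¬A)], hence O(A) = O(A|E)/LR.
Posterior odds = 0.890/(1−0.890) = 8.0909. LR = 0.79/0.02 = 39.5000.
Prior odds = 8.0909/39.5000 = 0.2048, so P(A) = 0.2048/(1+0.2048) ≈ 0.17.

P(A) = 0.17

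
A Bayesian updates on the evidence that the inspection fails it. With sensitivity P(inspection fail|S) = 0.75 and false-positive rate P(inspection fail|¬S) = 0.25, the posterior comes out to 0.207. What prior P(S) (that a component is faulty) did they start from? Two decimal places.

P(S) = 0.08

In odds form, posterior odds = prior odds × likelihood ratio, so prior odds = posterior odds ÷ LR.
Posterior odds = 0.207/(1−0.207) = 0.2610. LR = 0.75/0.25 = 3.0000.
Prior odds = 0.2610/3.0000 = 0.0870, so P(S) = 0.0870/(1+0.0870) ≈ 0.08.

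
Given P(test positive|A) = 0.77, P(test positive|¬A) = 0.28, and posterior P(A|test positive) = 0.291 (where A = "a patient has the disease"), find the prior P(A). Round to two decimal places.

P(A) = 0.13

In odds form, posterior odds = prior odds × likelihood ratio, so prior odds = posterior odds ÷ LR.
Posterior odds = 0.291/(1−0.291) = 0.4104. LR = 0.77/0.28 = 2.7500.
Prior odds = 0.4104/2.7500 = 0.1492, so P(A) = 0.1492/(1+0.1492) ≈ 0.13.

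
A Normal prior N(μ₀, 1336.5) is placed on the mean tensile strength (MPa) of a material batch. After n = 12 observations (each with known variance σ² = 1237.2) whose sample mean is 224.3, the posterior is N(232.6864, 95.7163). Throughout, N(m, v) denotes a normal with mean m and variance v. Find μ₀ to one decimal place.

With known observation variance, the Normal–Normal posterior has precision τ_n = τ₀ + n/σ² and mean μ_n = (τ₀μ₀ + (n/σ²)x̄)/τ_n.
Here τ₀ = 1/1336.5 = 0.000748 and τ_data = 12/1237.2 = 0.009699, so τ_n = 0.010447.
Rearranging for μ₀: μ₀ = (μ_n·τ_n − τ_data·x̄)/τ₀ = (232.6864·0.010447 − 0.009699·224.3) / 0.000748 = 0.255389/0.000748 ≈ 341.4.

μ₀ = 341.4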